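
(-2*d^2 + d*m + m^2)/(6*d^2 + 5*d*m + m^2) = (-d + m)/(3*d + m)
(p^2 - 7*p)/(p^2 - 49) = p/(p + 7)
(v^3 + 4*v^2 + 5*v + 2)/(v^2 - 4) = (v^2 + 2*v + 1)/(v - 2)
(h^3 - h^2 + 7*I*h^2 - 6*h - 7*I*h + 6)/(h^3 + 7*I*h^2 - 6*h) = (h - 1)/h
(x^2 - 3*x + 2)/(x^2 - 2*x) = (x - 1)/x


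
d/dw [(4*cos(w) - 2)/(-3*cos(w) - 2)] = 14*sin(w)/(3*cos(w) + 2)^2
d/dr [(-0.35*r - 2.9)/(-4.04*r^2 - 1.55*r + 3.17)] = (1.414*r^2 + 0.5425*r - (0.35*r + 2.9)*(8.08*r + 1.55) - 1.1095)/(4.04*r^2 + 1.55*r - 3.17)^2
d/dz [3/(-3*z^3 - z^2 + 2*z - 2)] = 3*(9*z^2 + 2*z - 2)/(3*z^3 + z^2 - 2*z + 2)^2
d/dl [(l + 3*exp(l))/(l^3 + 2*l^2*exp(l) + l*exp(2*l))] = (l^2*exp(l) - 2*l^2 - 3*l*exp(2*l) - 9*l*exp(l) - 3*exp(2*l))/(l^2*(l^3 + 3*l^2*exp(l) + 3*l*exp(2*l) + exp(3*l)))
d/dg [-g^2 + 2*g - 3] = 2 - 2*g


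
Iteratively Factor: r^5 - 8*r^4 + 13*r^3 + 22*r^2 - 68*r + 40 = (r - 1)*(r^4 - 7*r^3 + 6*r^2 + 28*r - 40) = (r - 2)*(r - 1)*(r^3 - 5*r^2 - 4*r + 20) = (r - 2)*(r - 1)*(r + 2)*(r^2 - 7*r + 10) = (r - 5)*(r - 2)*(r - 1)*(r + 2)*(r - 2)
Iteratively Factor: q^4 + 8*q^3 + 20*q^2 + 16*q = (q + 4)*(q^3 + 4*q^2 + 4*q) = (q + 2)*(q + 4)*(q^2 + 2*q) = (q + 2)^2*(q + 4)*(q)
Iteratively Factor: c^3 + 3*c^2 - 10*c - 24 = (c - 3)*(c^2 + 6*c + 8) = (c - 3)*(c + 4)*(c + 2)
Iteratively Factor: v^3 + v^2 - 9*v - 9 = (v - 3)*(v^2 + 4*v + 3) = (v - 3)*(v + 3)*(v + 1)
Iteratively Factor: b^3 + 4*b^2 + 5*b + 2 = (b + 2)*(b^2 + 2*b + 1) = (b + 1)*(b + 2)*(b + 1)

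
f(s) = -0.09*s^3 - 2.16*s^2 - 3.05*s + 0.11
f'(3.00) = -18.44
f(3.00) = -30.91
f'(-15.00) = 1.00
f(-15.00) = -136.39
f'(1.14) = -8.33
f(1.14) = -6.31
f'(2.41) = -15.03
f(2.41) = -21.05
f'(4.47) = -27.76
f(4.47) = -64.72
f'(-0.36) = -1.53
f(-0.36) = 0.93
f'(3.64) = -22.35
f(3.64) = -43.95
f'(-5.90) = 13.04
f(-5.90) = -38.60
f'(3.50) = -21.48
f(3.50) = -40.88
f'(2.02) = -12.88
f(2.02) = -15.61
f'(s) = -0.27*s^2 - 4.32*s - 3.05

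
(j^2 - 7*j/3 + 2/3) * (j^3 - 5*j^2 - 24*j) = j^5 - 22*j^4/3 - 35*j^3/3 + 158*j^2/3 - 16*j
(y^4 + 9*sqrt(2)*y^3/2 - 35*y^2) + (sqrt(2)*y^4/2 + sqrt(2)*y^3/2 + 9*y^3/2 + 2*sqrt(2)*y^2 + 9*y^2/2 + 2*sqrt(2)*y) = sqrt(2)*y^4/2 + y^4 + 9*y^3/2 + 5*sqrt(2)*y^3 - 61*y^2/2 + 2*sqrt(2)*y^2 + 2*sqrt(2)*y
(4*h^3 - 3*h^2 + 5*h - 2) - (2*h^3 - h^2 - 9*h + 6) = 2*h^3 - 2*h^2 + 14*h - 8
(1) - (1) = 0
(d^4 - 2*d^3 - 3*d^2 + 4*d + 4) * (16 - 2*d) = -2*d^5 + 20*d^4 - 26*d^3 - 56*d^2 + 56*d + 64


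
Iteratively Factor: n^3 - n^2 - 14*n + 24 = (n - 2)*(n^2 + n - 12) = (n - 2)*(n + 4)*(n - 3)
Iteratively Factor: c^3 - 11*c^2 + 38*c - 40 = (c - 2)*(c^2 - 9*c + 20) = (c - 5)*(c - 2)*(c - 4)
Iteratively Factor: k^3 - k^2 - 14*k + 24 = (k + 4)*(k^2 - 5*k + 6) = (k - 3)*(k + 4)*(k - 2)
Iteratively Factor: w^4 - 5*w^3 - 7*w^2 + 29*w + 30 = (w + 2)*(w^3 - 7*w^2 + 7*w + 15) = (w + 1)*(w + 2)*(w^2 - 8*w + 15) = (w - 5)*(w + 1)*(w + 2)*(w - 3)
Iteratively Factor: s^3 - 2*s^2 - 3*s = (s - 3)*(s^2 + s) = (s - 3)*(s + 1)*(s)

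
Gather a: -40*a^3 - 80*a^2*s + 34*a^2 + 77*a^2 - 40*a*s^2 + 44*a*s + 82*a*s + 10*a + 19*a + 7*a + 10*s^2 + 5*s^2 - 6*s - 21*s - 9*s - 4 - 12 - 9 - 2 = -40*a^3 + a^2*(111 - 80*s) + a*(-40*s^2 + 126*s + 36) + 15*s^2 - 36*s - 27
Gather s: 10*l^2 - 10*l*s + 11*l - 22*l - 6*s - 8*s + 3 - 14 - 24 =10*l^2 - 11*l + s*(-10*l - 14) - 35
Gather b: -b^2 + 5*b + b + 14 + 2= -b^2 + 6*b + 16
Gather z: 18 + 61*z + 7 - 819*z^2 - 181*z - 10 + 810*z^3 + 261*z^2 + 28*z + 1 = 810*z^3 - 558*z^2 - 92*z + 16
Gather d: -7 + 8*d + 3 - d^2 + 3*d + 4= -d^2 + 11*d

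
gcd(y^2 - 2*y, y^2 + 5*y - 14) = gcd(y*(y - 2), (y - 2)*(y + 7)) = y - 2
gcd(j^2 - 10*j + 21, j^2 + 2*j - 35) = 1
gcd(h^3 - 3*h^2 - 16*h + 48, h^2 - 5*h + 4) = h - 4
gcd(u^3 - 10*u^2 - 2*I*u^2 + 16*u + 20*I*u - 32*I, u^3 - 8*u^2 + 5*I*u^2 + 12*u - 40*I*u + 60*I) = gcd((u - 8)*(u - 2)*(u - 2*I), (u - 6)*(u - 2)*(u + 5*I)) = u - 2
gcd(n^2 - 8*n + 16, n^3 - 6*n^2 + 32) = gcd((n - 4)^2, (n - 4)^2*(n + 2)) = n^2 - 8*n + 16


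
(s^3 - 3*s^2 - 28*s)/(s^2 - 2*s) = (s^2 - 3*s - 28)/(s - 2)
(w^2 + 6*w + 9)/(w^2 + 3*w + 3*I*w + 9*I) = (w + 3)/(w + 3*I)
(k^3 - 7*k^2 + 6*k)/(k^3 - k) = (k - 6)/(k + 1)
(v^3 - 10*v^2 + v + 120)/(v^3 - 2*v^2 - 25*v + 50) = (v^2 - 5*v - 24)/(v^2 + 3*v - 10)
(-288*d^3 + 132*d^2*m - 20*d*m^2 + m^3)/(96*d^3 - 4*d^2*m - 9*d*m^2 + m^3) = (-36*d^2 + 12*d*m - m^2)/(12*d^2 + d*m - m^2)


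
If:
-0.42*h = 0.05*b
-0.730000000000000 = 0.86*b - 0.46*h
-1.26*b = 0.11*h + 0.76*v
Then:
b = -0.80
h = 0.10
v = 1.31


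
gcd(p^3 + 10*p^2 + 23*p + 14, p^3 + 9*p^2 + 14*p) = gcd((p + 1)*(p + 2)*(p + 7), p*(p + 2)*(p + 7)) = p^2 + 9*p + 14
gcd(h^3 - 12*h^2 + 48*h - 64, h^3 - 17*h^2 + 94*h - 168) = h - 4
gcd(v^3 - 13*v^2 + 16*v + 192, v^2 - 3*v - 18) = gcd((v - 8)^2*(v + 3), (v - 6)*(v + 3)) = v + 3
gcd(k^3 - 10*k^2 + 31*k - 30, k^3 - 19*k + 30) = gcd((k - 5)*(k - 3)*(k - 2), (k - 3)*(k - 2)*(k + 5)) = k^2 - 5*k + 6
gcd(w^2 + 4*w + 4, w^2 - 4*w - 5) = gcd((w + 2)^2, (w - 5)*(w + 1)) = 1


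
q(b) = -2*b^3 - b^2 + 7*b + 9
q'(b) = -6*b^2 - 2*b + 7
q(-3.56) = 61.64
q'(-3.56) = -61.92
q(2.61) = -15.10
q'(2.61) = -39.09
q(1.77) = 7.17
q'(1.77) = -15.34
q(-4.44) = 133.26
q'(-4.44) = -102.40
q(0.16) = 10.09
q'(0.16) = 6.53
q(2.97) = -31.43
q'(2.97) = -51.87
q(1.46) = 10.86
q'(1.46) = -8.71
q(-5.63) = 294.80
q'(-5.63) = -171.92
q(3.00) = -33.00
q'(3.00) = -53.00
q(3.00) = -33.00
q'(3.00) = -53.00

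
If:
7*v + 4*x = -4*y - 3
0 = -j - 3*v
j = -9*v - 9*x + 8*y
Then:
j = 68*y/13 + 27/13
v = -68*y/39 - 9/13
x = 80*y/39 + 6/13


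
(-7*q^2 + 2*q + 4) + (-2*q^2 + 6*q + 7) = -9*q^2 + 8*q + 11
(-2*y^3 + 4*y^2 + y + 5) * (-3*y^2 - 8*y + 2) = 6*y^5 + 4*y^4 - 39*y^3 - 15*y^2 - 38*y + 10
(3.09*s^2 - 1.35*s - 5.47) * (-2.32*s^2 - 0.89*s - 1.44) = -7.1688*s^4 + 0.3819*s^3 + 9.4423*s^2 + 6.8123*s + 7.8768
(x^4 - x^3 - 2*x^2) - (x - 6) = x^4 - x^3 - 2*x^2 - x + 6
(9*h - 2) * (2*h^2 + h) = 18*h^3 + 5*h^2 - 2*h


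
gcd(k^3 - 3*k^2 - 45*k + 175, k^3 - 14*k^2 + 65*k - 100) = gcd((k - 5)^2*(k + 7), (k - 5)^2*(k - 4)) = k^2 - 10*k + 25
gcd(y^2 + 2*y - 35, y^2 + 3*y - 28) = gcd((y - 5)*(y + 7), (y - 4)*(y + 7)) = y + 7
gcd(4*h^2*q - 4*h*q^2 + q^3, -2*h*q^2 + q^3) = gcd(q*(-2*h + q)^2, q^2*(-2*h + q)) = -2*h*q + q^2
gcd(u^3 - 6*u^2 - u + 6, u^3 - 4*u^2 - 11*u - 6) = u^2 - 5*u - 6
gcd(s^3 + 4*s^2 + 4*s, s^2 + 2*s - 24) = 1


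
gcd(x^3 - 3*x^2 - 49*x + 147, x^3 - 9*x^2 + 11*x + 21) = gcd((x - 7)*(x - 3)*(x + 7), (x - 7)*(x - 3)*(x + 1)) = x^2 - 10*x + 21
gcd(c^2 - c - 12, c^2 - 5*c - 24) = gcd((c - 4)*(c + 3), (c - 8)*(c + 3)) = c + 3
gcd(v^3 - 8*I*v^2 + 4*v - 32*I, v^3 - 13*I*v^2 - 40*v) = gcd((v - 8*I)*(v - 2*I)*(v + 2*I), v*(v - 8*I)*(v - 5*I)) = v - 8*I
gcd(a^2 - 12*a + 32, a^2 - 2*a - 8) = a - 4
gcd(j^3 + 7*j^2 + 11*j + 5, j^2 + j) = j + 1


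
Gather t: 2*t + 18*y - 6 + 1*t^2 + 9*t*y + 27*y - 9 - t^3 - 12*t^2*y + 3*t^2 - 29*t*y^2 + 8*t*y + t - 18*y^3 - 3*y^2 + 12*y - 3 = -t^3 + t^2*(4 - 12*y) + t*(-29*y^2 + 17*y + 3) - 18*y^3 - 3*y^2 + 57*y - 18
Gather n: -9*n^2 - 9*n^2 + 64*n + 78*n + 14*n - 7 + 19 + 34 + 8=-18*n^2 + 156*n + 54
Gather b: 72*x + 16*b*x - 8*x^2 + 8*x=16*b*x - 8*x^2 + 80*x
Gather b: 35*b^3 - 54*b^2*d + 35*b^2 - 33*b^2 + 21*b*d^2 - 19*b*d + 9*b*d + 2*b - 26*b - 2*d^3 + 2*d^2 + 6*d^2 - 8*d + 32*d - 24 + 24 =35*b^3 + b^2*(2 - 54*d) + b*(21*d^2 - 10*d - 24) - 2*d^3 + 8*d^2 + 24*d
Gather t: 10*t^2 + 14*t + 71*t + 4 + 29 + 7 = 10*t^2 + 85*t + 40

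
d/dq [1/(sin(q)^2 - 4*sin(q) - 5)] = 2*(2 - sin(q))*cos(q)/((sin(q) - 5)^2*(sin(q) + 1)^2)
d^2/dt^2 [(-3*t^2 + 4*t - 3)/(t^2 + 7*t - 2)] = 2*(25*t^3 - 27*t^2 - 39*t - 109)/(t^6 + 21*t^5 + 141*t^4 + 259*t^3 - 282*t^2 + 84*t - 8)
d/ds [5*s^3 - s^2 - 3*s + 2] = 15*s^2 - 2*s - 3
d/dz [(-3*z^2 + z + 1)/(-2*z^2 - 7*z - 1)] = (23*z^2 + 10*z + 6)/(4*z^4 + 28*z^3 + 53*z^2 + 14*z + 1)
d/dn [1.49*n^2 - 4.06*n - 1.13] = 2.98*n - 4.06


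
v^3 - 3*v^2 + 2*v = v*(v - 2)*(v - 1)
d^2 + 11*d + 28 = (d + 4)*(d + 7)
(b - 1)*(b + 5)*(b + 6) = b^3 + 10*b^2 + 19*b - 30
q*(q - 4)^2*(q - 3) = q^4 - 11*q^3 + 40*q^2 - 48*q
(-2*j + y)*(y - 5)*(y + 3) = -2*j*y^2 + 4*j*y + 30*j + y^3 - 2*y^2 - 15*y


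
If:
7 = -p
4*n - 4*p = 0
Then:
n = -7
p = -7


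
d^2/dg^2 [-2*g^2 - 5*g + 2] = -4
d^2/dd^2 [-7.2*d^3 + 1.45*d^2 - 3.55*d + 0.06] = 2.9 - 43.2*d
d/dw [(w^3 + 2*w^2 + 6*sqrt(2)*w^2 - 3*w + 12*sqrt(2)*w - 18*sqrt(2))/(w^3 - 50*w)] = 2*(-3*sqrt(2)*w^4 - w^4 - 47*w^3 - 12*sqrt(2)*w^3 - 123*sqrt(2)*w^2 - 50*w^2 - 450*sqrt(2))/(w^2*(w^4 - 100*w^2 + 2500))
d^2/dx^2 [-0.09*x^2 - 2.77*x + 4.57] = -0.180000000000000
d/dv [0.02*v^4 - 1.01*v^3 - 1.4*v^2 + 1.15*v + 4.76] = 0.08*v^3 - 3.03*v^2 - 2.8*v + 1.15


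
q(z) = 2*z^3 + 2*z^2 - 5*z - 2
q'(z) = 6*z^2 + 4*z - 5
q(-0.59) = 1.24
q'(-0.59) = -5.27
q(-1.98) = 0.22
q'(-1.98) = 10.60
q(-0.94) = 2.81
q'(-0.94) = -3.46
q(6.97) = 737.53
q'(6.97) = 314.37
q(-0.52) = 0.86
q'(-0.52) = -5.46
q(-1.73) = 2.28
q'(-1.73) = 6.04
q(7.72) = 998.80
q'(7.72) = 383.47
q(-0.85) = 2.47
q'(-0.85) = -4.06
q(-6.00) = -332.00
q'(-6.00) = 187.00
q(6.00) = 472.00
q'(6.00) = 235.00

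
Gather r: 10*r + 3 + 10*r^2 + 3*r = 10*r^2 + 13*r + 3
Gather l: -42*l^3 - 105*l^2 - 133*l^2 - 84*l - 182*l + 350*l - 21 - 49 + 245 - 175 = -42*l^3 - 238*l^2 + 84*l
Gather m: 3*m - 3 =3*m - 3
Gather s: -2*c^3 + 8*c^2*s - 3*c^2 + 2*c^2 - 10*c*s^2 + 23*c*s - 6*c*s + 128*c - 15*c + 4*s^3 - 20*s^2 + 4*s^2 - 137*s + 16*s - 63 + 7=-2*c^3 - c^2 + 113*c + 4*s^3 + s^2*(-10*c - 16) + s*(8*c^2 + 17*c - 121) - 56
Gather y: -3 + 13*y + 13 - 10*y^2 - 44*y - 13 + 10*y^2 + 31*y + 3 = 0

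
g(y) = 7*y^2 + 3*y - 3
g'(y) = 14*y + 3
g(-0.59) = -2.33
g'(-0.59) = -5.26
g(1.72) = 22.87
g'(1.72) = 27.08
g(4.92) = 181.20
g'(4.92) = 71.88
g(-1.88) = 16.10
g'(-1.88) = -23.32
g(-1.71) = 12.34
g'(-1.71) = -20.94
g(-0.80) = -0.92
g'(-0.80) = -8.20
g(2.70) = 56.13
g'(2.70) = 40.80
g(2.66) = 54.51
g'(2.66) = 40.24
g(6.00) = 267.00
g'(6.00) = 87.00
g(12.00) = 1041.00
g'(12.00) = 171.00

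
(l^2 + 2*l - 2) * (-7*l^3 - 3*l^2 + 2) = -7*l^5 - 17*l^4 + 8*l^3 + 8*l^2 + 4*l - 4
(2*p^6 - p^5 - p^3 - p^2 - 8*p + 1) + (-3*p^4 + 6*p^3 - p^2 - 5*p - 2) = 2*p^6 - p^5 - 3*p^4 + 5*p^3 - 2*p^2 - 13*p - 1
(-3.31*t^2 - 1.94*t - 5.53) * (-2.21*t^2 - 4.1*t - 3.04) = 7.3151*t^4 + 17.8584*t^3 + 30.2377*t^2 + 28.5706*t + 16.8112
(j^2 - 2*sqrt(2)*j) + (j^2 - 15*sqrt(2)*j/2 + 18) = 2*j^2 - 19*sqrt(2)*j/2 + 18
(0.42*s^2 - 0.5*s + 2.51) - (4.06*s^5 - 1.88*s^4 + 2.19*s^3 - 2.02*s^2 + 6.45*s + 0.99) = -4.06*s^5 + 1.88*s^4 - 2.19*s^3 + 2.44*s^2 - 6.95*s + 1.52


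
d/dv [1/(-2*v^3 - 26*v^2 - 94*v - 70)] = (3*v^2 + 26*v + 47)/(2*(v^3 + 13*v^2 + 47*v + 35)^2)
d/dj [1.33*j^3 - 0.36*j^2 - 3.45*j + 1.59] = 3.99*j^2 - 0.72*j - 3.45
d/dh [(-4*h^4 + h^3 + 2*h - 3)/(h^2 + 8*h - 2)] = (-8*h^5 - 95*h^4 + 48*h^3 - 8*h^2 + 6*h + 20)/(h^4 + 16*h^3 + 60*h^2 - 32*h + 4)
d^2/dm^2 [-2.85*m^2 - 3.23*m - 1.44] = -5.70000000000000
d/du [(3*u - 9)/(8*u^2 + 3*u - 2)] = 3*(-8*u^2 + 48*u + 7)/(64*u^4 + 48*u^3 - 23*u^2 - 12*u + 4)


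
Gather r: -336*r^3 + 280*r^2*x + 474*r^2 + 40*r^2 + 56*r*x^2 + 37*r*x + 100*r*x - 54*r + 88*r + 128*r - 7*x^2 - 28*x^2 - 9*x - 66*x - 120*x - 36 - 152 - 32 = -336*r^3 + r^2*(280*x + 514) + r*(56*x^2 + 137*x + 162) - 35*x^2 - 195*x - 220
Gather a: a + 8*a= 9*a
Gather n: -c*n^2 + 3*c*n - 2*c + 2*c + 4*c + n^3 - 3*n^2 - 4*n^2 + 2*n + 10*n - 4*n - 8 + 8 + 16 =4*c + n^3 + n^2*(-c - 7) + n*(3*c + 8) + 16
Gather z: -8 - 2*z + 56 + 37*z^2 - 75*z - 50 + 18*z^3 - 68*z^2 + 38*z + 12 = 18*z^3 - 31*z^2 - 39*z + 10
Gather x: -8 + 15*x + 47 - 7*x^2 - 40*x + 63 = -7*x^2 - 25*x + 102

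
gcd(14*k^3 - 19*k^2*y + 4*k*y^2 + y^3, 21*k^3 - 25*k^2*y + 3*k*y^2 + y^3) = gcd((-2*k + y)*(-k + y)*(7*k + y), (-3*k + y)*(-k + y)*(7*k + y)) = -7*k^2 + 6*k*y + y^2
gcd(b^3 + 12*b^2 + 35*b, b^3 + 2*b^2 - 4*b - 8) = 1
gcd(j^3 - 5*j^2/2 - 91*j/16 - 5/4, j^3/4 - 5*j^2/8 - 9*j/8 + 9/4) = 1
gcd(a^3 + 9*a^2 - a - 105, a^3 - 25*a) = a + 5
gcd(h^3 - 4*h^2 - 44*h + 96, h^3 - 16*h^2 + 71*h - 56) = h - 8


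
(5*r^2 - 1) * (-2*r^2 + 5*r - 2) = -10*r^4 + 25*r^3 - 8*r^2 - 5*r + 2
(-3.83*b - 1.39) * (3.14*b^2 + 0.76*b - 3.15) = -12.0262*b^3 - 7.2754*b^2 + 11.0081*b + 4.3785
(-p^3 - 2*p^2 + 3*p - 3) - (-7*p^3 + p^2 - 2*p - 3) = 6*p^3 - 3*p^2 + 5*p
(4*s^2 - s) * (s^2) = 4*s^4 - s^3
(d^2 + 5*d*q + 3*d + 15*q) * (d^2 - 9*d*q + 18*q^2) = d^4 - 4*d^3*q + 3*d^3 - 27*d^2*q^2 - 12*d^2*q + 90*d*q^3 - 81*d*q^2 + 270*q^3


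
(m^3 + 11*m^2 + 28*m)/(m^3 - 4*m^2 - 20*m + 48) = m*(m + 7)/(m^2 - 8*m + 12)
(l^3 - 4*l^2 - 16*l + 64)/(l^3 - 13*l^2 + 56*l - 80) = (l + 4)/(l - 5)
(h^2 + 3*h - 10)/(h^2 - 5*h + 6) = (h + 5)/(h - 3)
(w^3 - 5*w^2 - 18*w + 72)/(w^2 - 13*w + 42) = (w^2 + w - 12)/(w - 7)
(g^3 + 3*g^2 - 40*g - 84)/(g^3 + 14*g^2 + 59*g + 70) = (g - 6)/(g + 5)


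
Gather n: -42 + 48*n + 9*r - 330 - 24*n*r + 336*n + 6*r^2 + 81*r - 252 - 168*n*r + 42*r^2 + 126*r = n*(384 - 192*r) + 48*r^2 + 216*r - 624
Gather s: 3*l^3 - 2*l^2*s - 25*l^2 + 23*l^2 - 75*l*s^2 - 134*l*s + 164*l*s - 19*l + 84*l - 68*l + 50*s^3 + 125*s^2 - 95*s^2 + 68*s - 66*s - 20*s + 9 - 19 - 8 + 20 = 3*l^3 - 2*l^2 - 3*l + 50*s^3 + s^2*(30 - 75*l) + s*(-2*l^2 + 30*l - 18) + 2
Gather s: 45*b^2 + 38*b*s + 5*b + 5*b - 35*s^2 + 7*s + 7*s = 45*b^2 + 10*b - 35*s^2 + s*(38*b + 14)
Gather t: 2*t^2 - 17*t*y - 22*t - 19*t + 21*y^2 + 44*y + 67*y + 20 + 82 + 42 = 2*t^2 + t*(-17*y - 41) + 21*y^2 + 111*y + 144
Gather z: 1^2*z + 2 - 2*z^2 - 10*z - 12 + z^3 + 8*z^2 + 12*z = z^3 + 6*z^2 + 3*z - 10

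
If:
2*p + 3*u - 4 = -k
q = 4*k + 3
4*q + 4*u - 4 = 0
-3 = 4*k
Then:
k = -3/4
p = 7/8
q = 0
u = 1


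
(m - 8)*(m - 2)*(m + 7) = m^3 - 3*m^2 - 54*m + 112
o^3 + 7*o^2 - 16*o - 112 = (o - 4)*(o + 4)*(o + 7)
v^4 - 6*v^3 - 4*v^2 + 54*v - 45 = (v - 5)*(v - 3)*(v - 1)*(v + 3)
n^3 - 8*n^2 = n^2*(n - 8)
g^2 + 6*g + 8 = (g + 2)*(g + 4)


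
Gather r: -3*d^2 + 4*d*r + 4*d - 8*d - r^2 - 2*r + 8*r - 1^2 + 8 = -3*d^2 - 4*d - r^2 + r*(4*d + 6) + 7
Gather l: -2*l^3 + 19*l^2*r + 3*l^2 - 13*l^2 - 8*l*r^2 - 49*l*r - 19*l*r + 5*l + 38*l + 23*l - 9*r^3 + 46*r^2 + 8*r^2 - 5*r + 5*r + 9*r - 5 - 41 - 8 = -2*l^3 + l^2*(19*r - 10) + l*(-8*r^2 - 68*r + 66) - 9*r^3 + 54*r^2 + 9*r - 54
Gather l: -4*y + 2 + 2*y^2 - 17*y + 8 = 2*y^2 - 21*y + 10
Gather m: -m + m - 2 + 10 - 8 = 0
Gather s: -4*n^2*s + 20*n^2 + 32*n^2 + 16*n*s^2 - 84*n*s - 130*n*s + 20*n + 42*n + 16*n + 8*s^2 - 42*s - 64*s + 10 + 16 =52*n^2 + 78*n + s^2*(16*n + 8) + s*(-4*n^2 - 214*n - 106) + 26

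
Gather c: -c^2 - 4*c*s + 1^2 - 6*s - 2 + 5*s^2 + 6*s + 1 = -c^2 - 4*c*s + 5*s^2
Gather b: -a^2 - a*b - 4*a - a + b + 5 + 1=-a^2 - 5*a + b*(1 - a) + 6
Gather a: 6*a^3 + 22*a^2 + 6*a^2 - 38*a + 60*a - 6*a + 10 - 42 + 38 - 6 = 6*a^3 + 28*a^2 + 16*a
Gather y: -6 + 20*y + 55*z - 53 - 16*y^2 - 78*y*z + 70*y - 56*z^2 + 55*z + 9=-16*y^2 + y*(90 - 78*z) - 56*z^2 + 110*z - 50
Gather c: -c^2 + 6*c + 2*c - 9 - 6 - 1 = -c^2 + 8*c - 16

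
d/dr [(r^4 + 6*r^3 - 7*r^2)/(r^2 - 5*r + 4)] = r*(2*r^2 - 5*r - 56)/(r^2 - 8*r + 16)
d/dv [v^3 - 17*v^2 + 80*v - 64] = 3*v^2 - 34*v + 80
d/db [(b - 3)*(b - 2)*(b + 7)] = 3*b^2 + 4*b - 29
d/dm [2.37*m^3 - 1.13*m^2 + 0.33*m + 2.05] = 7.11*m^2 - 2.26*m + 0.33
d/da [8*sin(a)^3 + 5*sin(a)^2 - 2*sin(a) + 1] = 2*(12*sin(a)^2 + 5*sin(a) - 1)*cos(a)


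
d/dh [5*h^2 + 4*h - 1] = 10*h + 4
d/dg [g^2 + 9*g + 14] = 2*g + 9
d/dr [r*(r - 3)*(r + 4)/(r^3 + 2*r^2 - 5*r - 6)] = (r^4 + 14*r^3 + r^2 - 12*r + 72)/(r^6 + 4*r^5 - 6*r^4 - 32*r^3 + r^2 + 60*r + 36)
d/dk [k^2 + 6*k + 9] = 2*k + 6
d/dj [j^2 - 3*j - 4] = 2*j - 3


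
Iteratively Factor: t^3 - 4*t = (t + 2)*(t^2 - 2*t) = (t - 2)*(t + 2)*(t)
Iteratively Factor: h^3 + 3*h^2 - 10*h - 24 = (h - 3)*(h^2 + 6*h + 8) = (h - 3)*(h + 4)*(h + 2)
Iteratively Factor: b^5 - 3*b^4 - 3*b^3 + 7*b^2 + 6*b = (b - 2)*(b^4 - b^3 - 5*b^2 - 3*b) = (b - 2)*(b + 1)*(b^3 - 2*b^2 - 3*b) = (b - 2)*(b + 1)^2*(b^2 - 3*b) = b*(b - 2)*(b + 1)^2*(b - 3)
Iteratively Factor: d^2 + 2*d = (d + 2)*(d)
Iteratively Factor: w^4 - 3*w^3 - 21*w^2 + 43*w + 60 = (w + 1)*(w^3 - 4*w^2 - 17*w + 60) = (w + 1)*(w + 4)*(w^2 - 8*w + 15) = (w - 3)*(w + 1)*(w + 4)*(w - 5)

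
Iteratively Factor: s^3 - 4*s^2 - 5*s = (s)*(s^2 - 4*s - 5) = s*(s + 1)*(s - 5)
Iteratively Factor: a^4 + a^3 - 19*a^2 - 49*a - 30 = (a + 2)*(a^3 - a^2 - 17*a - 15) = (a + 2)*(a + 3)*(a^2 - 4*a - 5) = (a - 5)*(a + 2)*(a + 3)*(a + 1)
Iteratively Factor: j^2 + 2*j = (j)*(j + 2)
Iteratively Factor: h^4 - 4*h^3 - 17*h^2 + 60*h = (h + 4)*(h^3 - 8*h^2 + 15*h) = (h - 5)*(h + 4)*(h^2 - 3*h) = h*(h - 5)*(h + 4)*(h - 3)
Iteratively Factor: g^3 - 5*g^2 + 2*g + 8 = (g + 1)*(g^2 - 6*g + 8) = (g - 4)*(g + 1)*(g - 2)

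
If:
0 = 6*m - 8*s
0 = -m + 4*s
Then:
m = 0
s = 0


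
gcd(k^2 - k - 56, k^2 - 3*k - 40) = k - 8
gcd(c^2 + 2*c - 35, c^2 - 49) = c + 7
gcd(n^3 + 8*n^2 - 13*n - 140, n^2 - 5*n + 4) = n - 4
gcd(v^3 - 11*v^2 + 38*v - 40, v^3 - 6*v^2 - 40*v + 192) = v - 4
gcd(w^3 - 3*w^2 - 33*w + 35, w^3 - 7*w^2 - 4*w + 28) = w - 7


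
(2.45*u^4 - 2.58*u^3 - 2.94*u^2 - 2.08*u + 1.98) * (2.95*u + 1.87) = 7.2275*u^5 - 3.0295*u^4 - 13.4976*u^3 - 11.6338*u^2 + 1.9514*u + 3.7026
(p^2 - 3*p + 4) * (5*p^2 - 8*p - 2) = 5*p^4 - 23*p^3 + 42*p^2 - 26*p - 8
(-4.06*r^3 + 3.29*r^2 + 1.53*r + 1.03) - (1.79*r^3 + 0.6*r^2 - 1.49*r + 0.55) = -5.85*r^3 + 2.69*r^2 + 3.02*r + 0.48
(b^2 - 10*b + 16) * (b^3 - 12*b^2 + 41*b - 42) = b^5 - 22*b^4 + 177*b^3 - 644*b^2 + 1076*b - 672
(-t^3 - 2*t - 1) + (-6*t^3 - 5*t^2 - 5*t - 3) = -7*t^3 - 5*t^2 - 7*t - 4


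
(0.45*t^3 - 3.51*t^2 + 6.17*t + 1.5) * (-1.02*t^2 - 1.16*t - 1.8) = -0.459*t^5 + 3.0582*t^4 - 3.0318*t^3 - 2.3692*t^2 - 12.846*t - 2.7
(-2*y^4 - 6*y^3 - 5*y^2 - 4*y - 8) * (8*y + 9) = -16*y^5 - 66*y^4 - 94*y^3 - 77*y^2 - 100*y - 72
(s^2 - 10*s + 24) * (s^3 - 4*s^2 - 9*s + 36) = s^5 - 14*s^4 + 55*s^3 + 30*s^2 - 576*s + 864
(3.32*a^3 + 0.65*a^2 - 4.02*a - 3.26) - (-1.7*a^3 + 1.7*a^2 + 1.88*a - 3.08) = 5.02*a^3 - 1.05*a^2 - 5.9*a - 0.18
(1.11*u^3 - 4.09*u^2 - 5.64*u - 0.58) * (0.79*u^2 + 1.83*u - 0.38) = 0.8769*u^5 - 1.1998*u^4 - 12.3621*u^3 - 9.2252*u^2 + 1.0818*u + 0.2204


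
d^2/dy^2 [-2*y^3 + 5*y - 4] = -12*y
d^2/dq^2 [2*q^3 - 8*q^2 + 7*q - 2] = 12*q - 16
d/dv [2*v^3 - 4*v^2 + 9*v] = 6*v^2 - 8*v + 9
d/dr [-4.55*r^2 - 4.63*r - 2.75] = -9.1*r - 4.63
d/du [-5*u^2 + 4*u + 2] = 4 - 10*u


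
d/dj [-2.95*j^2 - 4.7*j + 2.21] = -5.9*j - 4.7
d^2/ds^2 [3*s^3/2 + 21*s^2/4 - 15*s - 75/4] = 9*s + 21/2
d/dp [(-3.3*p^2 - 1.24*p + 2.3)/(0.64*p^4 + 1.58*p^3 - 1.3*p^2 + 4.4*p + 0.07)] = (4.224*p^5 + 7.5948*p^4 - 1.9696*p^3 - 27.034*p^2 + 5.518*p - 10.2068)/(0.4096*p^8 + 2.0224*p^7 + 0.8324*p^6 + 1.524*p^5 + 15.6836*p^4 - 11.2188*p^3 + 19.178*p^2 + 0.616*p + 0.0049)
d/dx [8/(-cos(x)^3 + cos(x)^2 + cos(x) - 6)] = 8*(-3*cos(x)^2 + 2*cos(x) + 1)*sin(x)/(-sin(x)^2*cos(x) + sin(x)^2 + 5)^2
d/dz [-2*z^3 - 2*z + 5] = -6*z^2 - 2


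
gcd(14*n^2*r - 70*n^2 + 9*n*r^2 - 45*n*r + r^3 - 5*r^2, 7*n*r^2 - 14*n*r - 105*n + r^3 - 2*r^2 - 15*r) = 7*n*r - 35*n + r^2 - 5*r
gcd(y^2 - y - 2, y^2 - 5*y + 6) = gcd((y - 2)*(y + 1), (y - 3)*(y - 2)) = y - 2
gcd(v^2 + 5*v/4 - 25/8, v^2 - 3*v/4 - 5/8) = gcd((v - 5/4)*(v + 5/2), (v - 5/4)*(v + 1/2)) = v - 5/4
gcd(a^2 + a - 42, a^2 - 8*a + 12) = a - 6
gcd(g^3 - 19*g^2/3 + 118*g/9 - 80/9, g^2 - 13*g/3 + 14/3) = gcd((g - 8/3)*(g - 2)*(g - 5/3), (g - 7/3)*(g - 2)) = g - 2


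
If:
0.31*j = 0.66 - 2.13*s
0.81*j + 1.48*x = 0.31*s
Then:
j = 0.112331173822334 - 1.73075656088723*x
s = 0.251894147359174*x + 0.293510486439003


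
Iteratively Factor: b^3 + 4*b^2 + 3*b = (b + 1)*(b^2 + 3*b) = b*(b + 1)*(b + 3)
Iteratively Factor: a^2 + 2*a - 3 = (a + 3)*(a - 1)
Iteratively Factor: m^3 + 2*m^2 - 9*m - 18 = (m - 3)*(m^2 + 5*m + 6) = (m - 3)*(m + 2)*(m + 3)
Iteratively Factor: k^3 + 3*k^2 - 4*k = (k + 4)*(k^2 - k) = k*(k + 4)*(k - 1)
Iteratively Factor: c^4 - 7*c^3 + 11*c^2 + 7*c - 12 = (c - 4)*(c^3 - 3*c^2 - c + 3) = (c - 4)*(c - 3)*(c^2 - 1) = (c - 4)*(c - 3)*(c - 1)*(c + 1)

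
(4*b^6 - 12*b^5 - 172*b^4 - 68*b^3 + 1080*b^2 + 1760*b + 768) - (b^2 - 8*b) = 4*b^6 - 12*b^5 - 172*b^4 - 68*b^3 + 1079*b^2 + 1768*b + 768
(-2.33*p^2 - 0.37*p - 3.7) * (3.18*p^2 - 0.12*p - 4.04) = -7.4094*p^4 - 0.897*p^3 - 2.3084*p^2 + 1.9388*p + 14.948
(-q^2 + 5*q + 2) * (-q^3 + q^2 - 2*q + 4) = q^5 - 6*q^4 + 5*q^3 - 12*q^2 + 16*q + 8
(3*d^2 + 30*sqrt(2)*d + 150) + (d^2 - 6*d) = 4*d^2 - 6*d + 30*sqrt(2)*d + 150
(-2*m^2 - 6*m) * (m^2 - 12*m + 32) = -2*m^4 + 18*m^3 + 8*m^2 - 192*m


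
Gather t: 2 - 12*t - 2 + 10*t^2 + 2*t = 10*t^2 - 10*t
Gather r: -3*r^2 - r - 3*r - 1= -3*r^2 - 4*r - 1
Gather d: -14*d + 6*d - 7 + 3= -8*d - 4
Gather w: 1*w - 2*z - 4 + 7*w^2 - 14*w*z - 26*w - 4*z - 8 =7*w^2 + w*(-14*z - 25) - 6*z - 12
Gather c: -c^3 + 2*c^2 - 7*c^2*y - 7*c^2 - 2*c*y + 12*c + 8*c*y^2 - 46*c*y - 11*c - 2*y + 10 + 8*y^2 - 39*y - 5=-c^3 + c^2*(-7*y - 5) + c*(8*y^2 - 48*y + 1) + 8*y^2 - 41*y + 5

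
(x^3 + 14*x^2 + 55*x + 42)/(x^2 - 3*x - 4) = (x^2 + 13*x + 42)/(x - 4)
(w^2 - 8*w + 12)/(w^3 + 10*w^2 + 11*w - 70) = (w - 6)/(w^2 + 12*w + 35)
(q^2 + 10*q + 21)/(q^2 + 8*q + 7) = (q + 3)/(q + 1)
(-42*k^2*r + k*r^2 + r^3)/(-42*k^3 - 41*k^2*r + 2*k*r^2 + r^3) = r/(k + r)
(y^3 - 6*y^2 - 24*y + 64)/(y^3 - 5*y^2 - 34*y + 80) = (y + 4)/(y + 5)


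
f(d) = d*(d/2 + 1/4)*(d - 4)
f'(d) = d*(d/2 + 1/4) + d*(d - 4)/2 + (d/2 + 1/4)*(d - 4)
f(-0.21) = 0.13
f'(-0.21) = -0.20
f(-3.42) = -37.05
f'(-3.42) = 28.51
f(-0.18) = 0.12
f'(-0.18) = -0.32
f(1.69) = -4.27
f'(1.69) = -2.63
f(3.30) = -4.39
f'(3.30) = 3.78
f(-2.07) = -9.86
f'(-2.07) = 12.67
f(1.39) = -3.43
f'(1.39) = -2.97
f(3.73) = -2.13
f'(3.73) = 6.81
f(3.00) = -5.25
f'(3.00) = 2.00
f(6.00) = 39.00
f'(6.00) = 32.00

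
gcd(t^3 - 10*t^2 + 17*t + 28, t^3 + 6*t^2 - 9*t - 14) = t + 1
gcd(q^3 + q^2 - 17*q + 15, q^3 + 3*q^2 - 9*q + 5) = q^2 + 4*q - 5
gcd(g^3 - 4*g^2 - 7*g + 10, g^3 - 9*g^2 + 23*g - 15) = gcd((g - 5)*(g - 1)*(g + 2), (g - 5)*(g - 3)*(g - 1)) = g^2 - 6*g + 5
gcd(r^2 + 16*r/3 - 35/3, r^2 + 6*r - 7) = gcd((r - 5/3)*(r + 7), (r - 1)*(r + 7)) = r + 7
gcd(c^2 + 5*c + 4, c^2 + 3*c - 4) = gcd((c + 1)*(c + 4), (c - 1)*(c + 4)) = c + 4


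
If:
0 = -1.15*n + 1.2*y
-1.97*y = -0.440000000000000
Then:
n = 0.23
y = 0.22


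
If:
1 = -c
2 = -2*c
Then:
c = -1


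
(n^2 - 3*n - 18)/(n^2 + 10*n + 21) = (n - 6)/(n + 7)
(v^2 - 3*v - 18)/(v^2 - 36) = (v + 3)/(v + 6)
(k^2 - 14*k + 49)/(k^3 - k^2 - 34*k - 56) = (k - 7)/(k^2 + 6*k + 8)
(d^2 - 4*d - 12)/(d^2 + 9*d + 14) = (d - 6)/(d + 7)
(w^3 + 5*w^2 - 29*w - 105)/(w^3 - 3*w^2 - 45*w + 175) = (w + 3)/(w - 5)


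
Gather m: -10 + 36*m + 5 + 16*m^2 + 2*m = 16*m^2 + 38*m - 5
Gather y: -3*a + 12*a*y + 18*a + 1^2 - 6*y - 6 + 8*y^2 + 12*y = 15*a + 8*y^2 + y*(12*a + 6) - 5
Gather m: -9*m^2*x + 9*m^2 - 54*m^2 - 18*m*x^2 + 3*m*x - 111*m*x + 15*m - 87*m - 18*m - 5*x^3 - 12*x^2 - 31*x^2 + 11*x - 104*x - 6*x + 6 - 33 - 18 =m^2*(-9*x - 45) + m*(-18*x^2 - 108*x - 90) - 5*x^3 - 43*x^2 - 99*x - 45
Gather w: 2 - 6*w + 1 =3 - 6*w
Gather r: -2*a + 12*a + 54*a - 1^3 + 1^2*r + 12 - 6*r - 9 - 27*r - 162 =64*a - 32*r - 160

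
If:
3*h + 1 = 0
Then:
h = -1/3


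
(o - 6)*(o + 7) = o^2 + o - 42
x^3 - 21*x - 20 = (x - 5)*(x + 1)*(x + 4)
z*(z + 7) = z^2 + 7*z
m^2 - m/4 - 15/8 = (m - 3/2)*(m + 5/4)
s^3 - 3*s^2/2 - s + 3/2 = (s - 3/2)*(s - 1)*(s + 1)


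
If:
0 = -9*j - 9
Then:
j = -1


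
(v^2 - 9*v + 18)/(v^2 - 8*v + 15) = (v - 6)/(v - 5)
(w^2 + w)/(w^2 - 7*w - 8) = w/(w - 8)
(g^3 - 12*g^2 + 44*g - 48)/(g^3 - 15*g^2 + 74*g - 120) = (g - 2)/(g - 5)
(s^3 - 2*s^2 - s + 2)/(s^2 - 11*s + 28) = (s^3 - 2*s^2 - s + 2)/(s^2 - 11*s + 28)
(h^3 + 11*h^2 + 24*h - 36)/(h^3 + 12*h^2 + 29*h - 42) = (h + 6)/(h + 7)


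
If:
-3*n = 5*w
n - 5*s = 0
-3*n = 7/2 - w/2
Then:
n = -35/33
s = -7/33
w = 7/11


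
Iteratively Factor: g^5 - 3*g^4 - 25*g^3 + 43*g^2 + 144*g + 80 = (g + 1)*(g^4 - 4*g^3 - 21*g^2 + 64*g + 80) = (g + 1)*(g + 4)*(g^3 - 8*g^2 + 11*g + 20) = (g + 1)^2*(g + 4)*(g^2 - 9*g + 20) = (g - 4)*(g + 1)^2*(g + 4)*(g - 5)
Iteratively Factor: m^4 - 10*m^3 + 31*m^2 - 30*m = (m - 3)*(m^3 - 7*m^2 + 10*m) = (m - 5)*(m - 3)*(m^2 - 2*m) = m*(m - 5)*(m - 3)*(m - 2)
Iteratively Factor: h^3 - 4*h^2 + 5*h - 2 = (h - 1)*(h^2 - 3*h + 2) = (h - 2)*(h - 1)*(h - 1)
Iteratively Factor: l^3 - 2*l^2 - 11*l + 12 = (l - 4)*(l^2 + 2*l - 3) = (l - 4)*(l - 1)*(l + 3)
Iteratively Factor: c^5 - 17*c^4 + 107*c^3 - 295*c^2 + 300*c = (c - 3)*(c^4 - 14*c^3 + 65*c^2 - 100*c) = (c - 5)*(c - 3)*(c^3 - 9*c^2 + 20*c) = c*(c - 5)*(c - 3)*(c^2 - 9*c + 20) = c*(c - 5)*(c - 4)*(c - 3)*(c - 5)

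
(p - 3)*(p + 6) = p^2 + 3*p - 18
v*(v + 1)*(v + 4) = v^3 + 5*v^2 + 4*v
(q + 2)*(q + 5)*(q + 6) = q^3 + 13*q^2 + 52*q + 60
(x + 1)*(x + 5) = x^2 + 6*x + 5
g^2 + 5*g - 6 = (g - 1)*(g + 6)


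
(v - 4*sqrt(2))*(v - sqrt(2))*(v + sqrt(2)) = v^3 - 4*sqrt(2)*v^2 - 2*v + 8*sqrt(2)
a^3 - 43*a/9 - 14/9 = (a - 7/3)*(a + 1/3)*(a + 2)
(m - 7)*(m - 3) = m^2 - 10*m + 21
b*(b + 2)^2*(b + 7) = b^4 + 11*b^3 + 32*b^2 + 28*b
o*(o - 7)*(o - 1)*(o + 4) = o^4 - 4*o^3 - 25*o^2 + 28*o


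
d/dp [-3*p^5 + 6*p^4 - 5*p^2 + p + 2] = -15*p^4 + 24*p^3 - 10*p + 1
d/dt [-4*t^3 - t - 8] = -12*t^2 - 1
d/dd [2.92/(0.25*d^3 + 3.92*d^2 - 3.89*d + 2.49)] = (-2.19*d^2 - 22.8928*d + 11.3588)/(0.25*d^3 + 3.92*d^2 - 3.89*d + 2.49)^2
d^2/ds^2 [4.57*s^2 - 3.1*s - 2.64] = 9.14000000000000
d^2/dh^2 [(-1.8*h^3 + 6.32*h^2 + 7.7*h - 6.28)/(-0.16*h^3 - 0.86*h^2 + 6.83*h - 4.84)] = (-0.818944*h^6 + 10.61952*h^5 - 62.59392*h^4 + 132.832568*h^3 - 140.933568*h^2 + 194.795184*h - 271.550024)/(0.004096*h^9 + 0.066048*h^8 - 0.169536*h^7 - 4.63108*h^6 + 11.232972*h^5 + 99.358242*h^4 - 477.942851*h^3 + 737.780076*h^2 - 479.990544*h + 113.379904)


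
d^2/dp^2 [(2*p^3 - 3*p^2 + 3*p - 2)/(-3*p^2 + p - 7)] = 2*(22*p^3 - 93*p^2 - 123*p + 86)/(27*p^6 - 27*p^5 + 198*p^4 - 127*p^3 + 462*p^2 - 147*p + 343)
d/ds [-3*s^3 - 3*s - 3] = -9*s^2 - 3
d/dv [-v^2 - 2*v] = -2*v - 2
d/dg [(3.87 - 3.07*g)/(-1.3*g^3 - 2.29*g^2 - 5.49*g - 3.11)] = (-7.982*g^3 + 8.0627*g^2 + 17.7246*g + 30.794)/(1.69*g^6 + 5.954*g^5 + 19.5181*g^4 + 33.2302*g^3 + 44.3839*g^2 + 34.1478*g + 9.6721)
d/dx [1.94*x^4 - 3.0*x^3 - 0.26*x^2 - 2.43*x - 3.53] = 7.76*x^3 - 9.0*x^2 - 0.52*x - 2.43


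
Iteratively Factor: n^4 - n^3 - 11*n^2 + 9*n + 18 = (n - 3)*(n^3 + 2*n^2 - 5*n - 6) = (n - 3)*(n - 2)*(n^2 + 4*n + 3) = (n - 3)*(n - 2)*(n + 1)*(n + 3)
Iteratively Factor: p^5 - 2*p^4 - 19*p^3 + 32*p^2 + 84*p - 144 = (p + 3)*(p^4 - 5*p^3 - 4*p^2 + 44*p - 48) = (p - 2)*(p + 3)*(p^3 - 3*p^2 - 10*p + 24) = (p - 4)*(p - 2)*(p + 3)*(p^2 + p - 6) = (p - 4)*(p - 2)*(p + 3)^2*(p - 2)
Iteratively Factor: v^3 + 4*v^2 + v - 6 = (v + 3)*(v^2 + v - 2) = (v + 2)*(v + 3)*(v - 1)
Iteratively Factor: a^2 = (a)*(a)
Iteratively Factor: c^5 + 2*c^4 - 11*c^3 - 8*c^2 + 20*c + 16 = (c - 2)*(c^4 + 4*c^3 - 3*c^2 - 14*c - 8) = (c - 2)^2*(c^3 + 6*c^2 + 9*c + 4) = (c - 2)^2*(c + 1)*(c^2 + 5*c + 4) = (c - 2)^2*(c + 1)*(c + 4)*(c + 1)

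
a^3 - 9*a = a*(a - 3)*(a + 3)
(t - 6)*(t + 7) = t^2 + t - 42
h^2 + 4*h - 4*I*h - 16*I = (h + 4)*(h - 4*I)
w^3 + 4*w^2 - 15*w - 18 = (w - 3)*(w + 1)*(w + 6)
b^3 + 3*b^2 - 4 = (b - 1)*(b + 2)^2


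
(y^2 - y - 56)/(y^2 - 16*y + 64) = (y + 7)/(y - 8)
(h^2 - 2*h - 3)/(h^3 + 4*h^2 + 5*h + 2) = (h - 3)/(h^2 + 3*h + 2)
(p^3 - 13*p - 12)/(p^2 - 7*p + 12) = (p^2 + 4*p + 3)/(p - 3)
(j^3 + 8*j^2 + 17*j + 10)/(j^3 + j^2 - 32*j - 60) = (j + 1)/(j - 6)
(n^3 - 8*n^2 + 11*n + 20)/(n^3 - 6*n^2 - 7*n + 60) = (n + 1)/(n + 3)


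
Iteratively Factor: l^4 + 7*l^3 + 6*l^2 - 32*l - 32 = (l + 4)*(l^3 + 3*l^2 - 6*l - 8) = (l + 1)*(l + 4)*(l^2 + 2*l - 8) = (l - 2)*(l + 1)*(l + 4)*(l + 4)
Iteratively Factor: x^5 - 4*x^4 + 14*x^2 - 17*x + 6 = (x - 1)*(x^4 - 3*x^3 - 3*x^2 + 11*x - 6) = (x - 1)*(x + 2)*(x^3 - 5*x^2 + 7*x - 3) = (x - 3)*(x - 1)*(x + 2)*(x^2 - 2*x + 1) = (x - 3)*(x - 1)^2*(x + 2)*(x - 1)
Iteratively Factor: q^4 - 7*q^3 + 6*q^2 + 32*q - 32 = (q - 4)*(q^3 - 3*q^2 - 6*q + 8) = (q - 4)^2*(q^2 + q - 2) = (q - 4)^2*(q + 2)*(q - 1)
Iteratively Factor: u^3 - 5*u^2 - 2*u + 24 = (u - 4)*(u^2 - u - 6) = (u - 4)*(u - 3)*(u + 2)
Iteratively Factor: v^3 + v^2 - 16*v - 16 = (v - 4)*(v^2 + 5*v + 4) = (v - 4)*(v + 4)*(v + 1)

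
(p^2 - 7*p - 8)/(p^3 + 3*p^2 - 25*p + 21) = (p^2 - 7*p - 8)/(p^3 + 3*p^2 - 25*p + 21)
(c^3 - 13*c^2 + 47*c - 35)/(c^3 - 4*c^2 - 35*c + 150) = (c^2 - 8*c + 7)/(c^2 + c - 30)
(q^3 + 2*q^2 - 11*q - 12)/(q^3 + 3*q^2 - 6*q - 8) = (q - 3)/(q - 2)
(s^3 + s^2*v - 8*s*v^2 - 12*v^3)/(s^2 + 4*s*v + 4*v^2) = s - 3*v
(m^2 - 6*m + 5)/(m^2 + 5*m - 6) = (m - 5)/(m + 6)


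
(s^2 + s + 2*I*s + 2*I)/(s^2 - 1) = (s + 2*I)/(s - 1)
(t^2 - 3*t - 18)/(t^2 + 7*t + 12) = (t - 6)/(t + 4)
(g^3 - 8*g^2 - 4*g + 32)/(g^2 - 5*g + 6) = (g^2 - 6*g - 16)/(g - 3)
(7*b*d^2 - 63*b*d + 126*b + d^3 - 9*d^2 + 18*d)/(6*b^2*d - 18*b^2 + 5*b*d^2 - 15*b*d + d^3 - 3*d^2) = (7*b*d - 42*b + d^2 - 6*d)/(6*b^2 + 5*b*d + d^2)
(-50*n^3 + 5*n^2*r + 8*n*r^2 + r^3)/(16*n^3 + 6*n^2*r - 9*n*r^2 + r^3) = (25*n^2 + 10*n*r + r^2)/(-8*n^2 - 7*n*r + r^2)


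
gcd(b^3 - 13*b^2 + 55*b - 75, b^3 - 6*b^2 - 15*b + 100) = b^2 - 10*b + 25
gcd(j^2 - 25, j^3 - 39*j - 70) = j + 5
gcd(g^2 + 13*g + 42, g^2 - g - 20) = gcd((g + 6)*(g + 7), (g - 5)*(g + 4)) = 1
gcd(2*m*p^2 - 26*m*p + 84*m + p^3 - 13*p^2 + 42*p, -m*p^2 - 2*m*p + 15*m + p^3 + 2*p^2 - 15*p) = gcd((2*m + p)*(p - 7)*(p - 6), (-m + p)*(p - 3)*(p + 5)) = 1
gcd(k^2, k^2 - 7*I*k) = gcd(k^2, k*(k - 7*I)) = k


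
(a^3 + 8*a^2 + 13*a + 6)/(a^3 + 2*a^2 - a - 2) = (a^2 + 7*a + 6)/(a^2 + a - 2)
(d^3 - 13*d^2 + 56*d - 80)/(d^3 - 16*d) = (d^2 - 9*d + 20)/(d*(d + 4))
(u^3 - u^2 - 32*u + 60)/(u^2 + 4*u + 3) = (u^3 - u^2 - 32*u + 60)/(u^2 + 4*u + 3)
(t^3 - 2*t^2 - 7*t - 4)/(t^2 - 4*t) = t + 2 + 1/t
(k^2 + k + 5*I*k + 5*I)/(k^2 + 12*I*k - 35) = (k + 1)/(k + 7*I)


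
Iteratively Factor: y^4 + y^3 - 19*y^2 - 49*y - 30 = (y - 5)*(y^3 + 6*y^2 + 11*y + 6) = (y - 5)*(y + 1)*(y^2 + 5*y + 6) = (y - 5)*(y + 1)*(y + 3)*(y + 2)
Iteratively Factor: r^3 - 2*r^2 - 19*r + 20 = (r - 5)*(r^2 + 3*r - 4) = (r - 5)*(r + 4)*(r - 1)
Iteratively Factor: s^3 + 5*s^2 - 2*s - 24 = (s + 4)*(s^2 + s - 6) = (s - 2)*(s + 4)*(s + 3)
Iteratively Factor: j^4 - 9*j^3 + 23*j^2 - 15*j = (j - 1)*(j^3 - 8*j^2 + 15*j) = (j - 5)*(j - 1)*(j^2 - 3*j) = (j - 5)*(j - 3)*(j - 1)*(j)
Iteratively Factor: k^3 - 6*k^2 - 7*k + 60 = (k + 3)*(k^2 - 9*k + 20) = (k - 5)*(k + 3)*(k - 4)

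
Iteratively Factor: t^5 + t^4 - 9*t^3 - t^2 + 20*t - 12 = (t + 2)*(t^4 - t^3 - 7*t^2 + 13*t - 6) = (t - 1)*(t + 2)*(t^3 - 7*t + 6) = (t - 1)^2*(t + 2)*(t^2 + t - 6) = (t - 2)*(t - 1)^2*(t + 2)*(t + 3)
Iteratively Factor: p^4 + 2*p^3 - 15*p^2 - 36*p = (p + 3)*(p^3 - p^2 - 12*p) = p*(p + 3)*(p^2 - p - 12) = p*(p + 3)^2*(p - 4)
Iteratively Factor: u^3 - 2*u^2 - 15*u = (u - 5)*(u^2 + 3*u) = (u - 5)*(u + 3)*(u)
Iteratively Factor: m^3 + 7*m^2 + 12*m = (m + 3)*(m^2 + 4*m) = (m + 3)*(m + 4)*(m)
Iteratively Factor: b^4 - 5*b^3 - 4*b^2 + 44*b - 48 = (b + 3)*(b^3 - 8*b^2 + 20*b - 16) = (b - 2)*(b + 3)*(b^2 - 6*b + 8) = (b - 4)*(b - 2)*(b + 3)*(b - 2)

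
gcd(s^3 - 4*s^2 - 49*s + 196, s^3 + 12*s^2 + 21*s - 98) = s + 7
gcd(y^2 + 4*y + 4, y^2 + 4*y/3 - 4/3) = y + 2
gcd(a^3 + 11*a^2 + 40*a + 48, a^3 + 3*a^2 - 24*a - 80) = a^2 + 8*a + 16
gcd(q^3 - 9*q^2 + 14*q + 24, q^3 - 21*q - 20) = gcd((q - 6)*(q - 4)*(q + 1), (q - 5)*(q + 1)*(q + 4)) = q + 1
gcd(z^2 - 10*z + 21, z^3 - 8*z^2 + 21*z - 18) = z - 3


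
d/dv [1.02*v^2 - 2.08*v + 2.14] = 2.04*v - 2.08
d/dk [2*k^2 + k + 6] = 4*k + 1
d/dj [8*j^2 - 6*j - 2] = 16*j - 6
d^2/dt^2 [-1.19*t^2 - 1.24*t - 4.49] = -2.38000000000000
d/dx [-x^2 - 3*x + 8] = -2*x - 3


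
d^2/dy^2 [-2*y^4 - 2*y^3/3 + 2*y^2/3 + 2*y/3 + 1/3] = -24*y^2 - 4*y + 4/3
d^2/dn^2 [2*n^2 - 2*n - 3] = 4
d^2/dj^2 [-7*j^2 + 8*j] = -14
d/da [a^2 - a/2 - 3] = 2*a - 1/2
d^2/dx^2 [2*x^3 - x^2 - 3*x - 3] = 12*x - 2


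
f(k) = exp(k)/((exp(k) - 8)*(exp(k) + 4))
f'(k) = exp(k)/((exp(k) - 8)*(exp(k) + 4)) - exp(2*k)/((exp(k) - 8)*(exp(k) + 4)^2) - exp(2*k)/((exp(k) - 8)^2*(exp(k) + 4)) = (-exp(2*k) - 32)*exp(k)/(exp(4*k) - 8*exp(3*k) - 48*exp(2*k) + 256*exp(k) + 1024)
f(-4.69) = -0.00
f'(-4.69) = -0.00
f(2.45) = 0.21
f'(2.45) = -0.62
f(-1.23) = -0.01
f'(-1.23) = -0.01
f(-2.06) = -0.00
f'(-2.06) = -0.00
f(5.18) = 0.01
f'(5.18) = -0.01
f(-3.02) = -0.00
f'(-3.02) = -0.00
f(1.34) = -0.12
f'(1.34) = -0.17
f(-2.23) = -0.00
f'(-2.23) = -0.00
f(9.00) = 0.00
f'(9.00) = 0.00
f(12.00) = 0.00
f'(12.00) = 0.00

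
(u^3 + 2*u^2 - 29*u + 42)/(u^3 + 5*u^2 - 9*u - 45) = (u^2 + 5*u - 14)/(u^2 + 8*u + 15)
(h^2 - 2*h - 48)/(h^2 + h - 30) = (h - 8)/(h - 5)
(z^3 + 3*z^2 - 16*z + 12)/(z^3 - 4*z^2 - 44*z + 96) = (z - 1)/(z - 8)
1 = 1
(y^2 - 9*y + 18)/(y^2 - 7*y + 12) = (y - 6)/(y - 4)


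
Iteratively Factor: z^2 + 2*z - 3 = (z - 1)*(z + 3)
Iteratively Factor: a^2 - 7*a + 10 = (a - 2)*(a - 5)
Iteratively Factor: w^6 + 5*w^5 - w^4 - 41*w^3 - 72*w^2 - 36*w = (w + 2)*(w^5 + 3*w^4 - 7*w^3 - 27*w^2 - 18*w) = (w - 3)*(w + 2)*(w^4 + 6*w^3 + 11*w^2 + 6*w) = w*(w - 3)*(w + 2)*(w^3 + 6*w^2 + 11*w + 6) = w*(w - 3)*(w + 1)*(w + 2)*(w^2 + 5*w + 6) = w*(w - 3)*(w + 1)*(w + 2)^2*(w + 3)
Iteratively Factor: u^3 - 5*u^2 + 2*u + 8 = (u - 4)*(u^2 - u - 2) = (u - 4)*(u - 2)*(u + 1)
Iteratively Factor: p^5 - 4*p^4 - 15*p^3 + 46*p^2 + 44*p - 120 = (p - 2)*(p^4 - 2*p^3 - 19*p^2 + 8*p + 60) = (p - 2)*(p + 3)*(p^3 - 5*p^2 - 4*p + 20) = (p - 2)^2*(p + 3)*(p^2 - 3*p - 10) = (p - 5)*(p - 2)^2*(p + 3)*(p + 2)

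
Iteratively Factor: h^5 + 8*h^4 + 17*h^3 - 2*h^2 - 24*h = (h + 2)*(h^4 + 6*h^3 + 5*h^2 - 12*h) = (h + 2)*(h + 3)*(h^3 + 3*h^2 - 4*h) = (h - 1)*(h + 2)*(h + 3)*(h^2 + 4*h) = h*(h - 1)*(h + 2)*(h + 3)*(h + 4)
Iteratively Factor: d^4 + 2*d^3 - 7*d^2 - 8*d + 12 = (d - 1)*(d^3 + 3*d^2 - 4*d - 12) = (d - 2)*(d - 1)*(d^2 + 5*d + 6) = (d - 2)*(d - 1)*(d + 3)*(d + 2)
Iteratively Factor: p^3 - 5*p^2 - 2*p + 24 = (p - 4)*(p^2 - p - 6) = (p - 4)*(p - 3)*(p + 2)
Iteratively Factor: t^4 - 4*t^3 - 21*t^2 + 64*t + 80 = (t + 4)*(t^3 - 8*t^2 + 11*t + 20) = (t + 1)*(t + 4)*(t^2 - 9*t + 20) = (t - 4)*(t + 1)*(t + 4)*(t - 5)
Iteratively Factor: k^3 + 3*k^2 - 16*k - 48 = (k + 3)*(k^2 - 16) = (k + 3)*(k + 4)*(k - 4)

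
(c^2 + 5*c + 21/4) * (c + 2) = c^3 + 7*c^2 + 61*c/4 + 21/2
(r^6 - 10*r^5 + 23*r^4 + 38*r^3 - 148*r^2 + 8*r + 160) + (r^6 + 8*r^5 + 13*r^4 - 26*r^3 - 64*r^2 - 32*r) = 2*r^6 - 2*r^5 + 36*r^4 + 12*r^3 - 212*r^2 - 24*r + 160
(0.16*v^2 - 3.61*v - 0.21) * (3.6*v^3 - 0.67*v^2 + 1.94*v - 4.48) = 0.576*v^5 - 13.1032*v^4 + 1.9731*v^3 - 7.5795*v^2 + 15.7654*v + 0.9408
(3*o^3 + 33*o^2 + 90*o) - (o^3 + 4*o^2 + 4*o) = 2*o^3 + 29*o^2 + 86*o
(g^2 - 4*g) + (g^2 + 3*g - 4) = 2*g^2 - g - 4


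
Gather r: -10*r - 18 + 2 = -10*r - 16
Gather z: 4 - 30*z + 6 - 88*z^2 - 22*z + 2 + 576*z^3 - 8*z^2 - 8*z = 576*z^3 - 96*z^2 - 60*z + 12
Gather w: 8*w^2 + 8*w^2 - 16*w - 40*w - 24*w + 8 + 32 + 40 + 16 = 16*w^2 - 80*w + 96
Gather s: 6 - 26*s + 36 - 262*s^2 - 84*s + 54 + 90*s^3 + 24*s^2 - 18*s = 90*s^3 - 238*s^2 - 128*s + 96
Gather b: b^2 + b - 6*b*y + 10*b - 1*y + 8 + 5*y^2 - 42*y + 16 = b^2 + b*(11 - 6*y) + 5*y^2 - 43*y + 24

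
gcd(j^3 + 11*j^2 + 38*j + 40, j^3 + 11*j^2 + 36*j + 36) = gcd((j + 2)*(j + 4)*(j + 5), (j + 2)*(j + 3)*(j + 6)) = j + 2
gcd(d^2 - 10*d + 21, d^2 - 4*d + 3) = d - 3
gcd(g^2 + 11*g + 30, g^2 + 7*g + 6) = g + 6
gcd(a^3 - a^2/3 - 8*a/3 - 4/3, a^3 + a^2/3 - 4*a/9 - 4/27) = a + 2/3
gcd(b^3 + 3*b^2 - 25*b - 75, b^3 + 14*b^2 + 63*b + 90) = b^2 + 8*b + 15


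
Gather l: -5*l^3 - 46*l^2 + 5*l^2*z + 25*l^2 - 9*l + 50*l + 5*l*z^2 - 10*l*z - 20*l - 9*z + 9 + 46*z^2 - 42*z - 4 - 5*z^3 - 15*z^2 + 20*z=-5*l^3 + l^2*(5*z - 21) + l*(5*z^2 - 10*z + 21) - 5*z^3 + 31*z^2 - 31*z + 5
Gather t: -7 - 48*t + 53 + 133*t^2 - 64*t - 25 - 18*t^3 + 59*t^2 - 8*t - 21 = -18*t^3 + 192*t^2 - 120*t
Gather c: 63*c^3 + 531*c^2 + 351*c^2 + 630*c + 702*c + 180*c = 63*c^3 + 882*c^2 + 1512*c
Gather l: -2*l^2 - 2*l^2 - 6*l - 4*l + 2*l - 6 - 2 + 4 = -4*l^2 - 8*l - 4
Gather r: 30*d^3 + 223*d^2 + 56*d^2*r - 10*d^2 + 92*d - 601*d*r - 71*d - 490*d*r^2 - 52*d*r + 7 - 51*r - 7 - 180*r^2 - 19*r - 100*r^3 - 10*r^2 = 30*d^3 + 213*d^2 + 21*d - 100*r^3 + r^2*(-490*d - 190) + r*(56*d^2 - 653*d - 70)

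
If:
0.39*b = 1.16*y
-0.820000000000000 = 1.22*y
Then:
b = -2.00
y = -0.67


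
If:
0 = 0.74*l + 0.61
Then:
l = -0.82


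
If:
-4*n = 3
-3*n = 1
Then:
No Solution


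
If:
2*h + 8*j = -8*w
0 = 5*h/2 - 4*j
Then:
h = -8*w/7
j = -5*w/7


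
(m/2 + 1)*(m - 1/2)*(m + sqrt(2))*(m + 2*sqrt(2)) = m^4/2 + 3*m^3/4 + 3*sqrt(2)*m^3/2 + 3*m^2/2 + 9*sqrt(2)*m^2/4 - 3*sqrt(2)*m/2 + 3*m - 2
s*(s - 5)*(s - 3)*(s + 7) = s^4 - s^3 - 41*s^2 + 105*s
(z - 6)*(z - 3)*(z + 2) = z^3 - 7*z^2 + 36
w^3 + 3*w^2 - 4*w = w*(w - 1)*(w + 4)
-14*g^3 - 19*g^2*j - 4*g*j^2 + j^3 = (-7*g + j)*(g + j)*(2*g + j)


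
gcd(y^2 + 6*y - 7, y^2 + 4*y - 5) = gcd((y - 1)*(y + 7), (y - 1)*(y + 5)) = y - 1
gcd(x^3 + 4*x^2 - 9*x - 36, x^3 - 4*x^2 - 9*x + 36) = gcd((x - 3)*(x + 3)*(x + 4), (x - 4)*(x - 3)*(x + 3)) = x^2 - 9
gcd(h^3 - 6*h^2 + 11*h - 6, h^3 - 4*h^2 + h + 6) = h^2 - 5*h + 6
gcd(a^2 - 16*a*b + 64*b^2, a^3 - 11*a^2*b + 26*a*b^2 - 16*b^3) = a - 8*b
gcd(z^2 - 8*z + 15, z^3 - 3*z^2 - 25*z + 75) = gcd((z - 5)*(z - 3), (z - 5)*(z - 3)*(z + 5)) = z^2 - 8*z + 15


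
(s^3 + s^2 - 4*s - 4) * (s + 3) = s^4 + 4*s^3 - s^2 - 16*s - 12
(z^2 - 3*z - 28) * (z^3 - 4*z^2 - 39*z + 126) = z^5 - 7*z^4 - 55*z^3 + 355*z^2 + 714*z - 3528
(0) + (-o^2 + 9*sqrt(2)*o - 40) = -o^2 + 9*sqrt(2)*o - 40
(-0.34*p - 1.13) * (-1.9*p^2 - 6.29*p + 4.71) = 0.646*p^3 + 4.2856*p^2 + 5.5063*p - 5.3223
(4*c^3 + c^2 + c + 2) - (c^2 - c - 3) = 4*c^3 + 2*c + 5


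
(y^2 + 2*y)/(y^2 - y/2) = 2*(y + 2)/(2*y - 1)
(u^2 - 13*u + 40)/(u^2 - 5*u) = (u - 8)/u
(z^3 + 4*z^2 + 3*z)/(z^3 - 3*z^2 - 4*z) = (z + 3)/(z - 4)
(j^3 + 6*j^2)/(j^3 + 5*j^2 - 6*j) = j/(j - 1)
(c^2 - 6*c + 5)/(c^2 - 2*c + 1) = (c - 5)/(c - 1)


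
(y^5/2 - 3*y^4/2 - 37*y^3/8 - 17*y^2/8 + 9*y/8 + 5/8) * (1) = y^5/2 - 3*y^4/2 - 37*y^3/8 - 17*y^2/8 + 9*y/8 + 5/8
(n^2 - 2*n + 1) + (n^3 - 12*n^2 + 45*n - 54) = n^3 - 11*n^2 + 43*n - 53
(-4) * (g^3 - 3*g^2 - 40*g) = -4*g^3 + 12*g^2 + 160*g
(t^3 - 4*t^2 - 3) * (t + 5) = t^4 + t^3 - 20*t^2 - 3*t - 15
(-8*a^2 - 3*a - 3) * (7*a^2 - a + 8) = -56*a^4 - 13*a^3 - 82*a^2 - 21*a - 24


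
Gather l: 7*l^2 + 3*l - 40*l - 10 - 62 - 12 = 7*l^2 - 37*l - 84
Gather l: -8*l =-8*l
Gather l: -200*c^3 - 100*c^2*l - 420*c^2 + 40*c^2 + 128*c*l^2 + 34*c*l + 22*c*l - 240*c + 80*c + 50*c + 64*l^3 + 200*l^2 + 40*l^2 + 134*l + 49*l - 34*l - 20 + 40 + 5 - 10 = -200*c^3 - 380*c^2 - 110*c + 64*l^3 + l^2*(128*c + 240) + l*(-100*c^2 + 56*c + 149) + 15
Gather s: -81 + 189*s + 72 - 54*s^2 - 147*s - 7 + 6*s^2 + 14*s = -48*s^2 + 56*s - 16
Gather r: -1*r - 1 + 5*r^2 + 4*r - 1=5*r^2 + 3*r - 2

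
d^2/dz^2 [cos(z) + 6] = -cos(z)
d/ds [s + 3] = 1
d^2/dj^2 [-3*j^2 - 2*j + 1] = -6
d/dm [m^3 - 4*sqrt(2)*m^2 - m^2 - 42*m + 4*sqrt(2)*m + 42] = 3*m^2 - 8*sqrt(2)*m - 2*m - 42 + 4*sqrt(2)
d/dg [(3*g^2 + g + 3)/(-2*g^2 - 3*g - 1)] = (-7*g^2 + 6*g + 8)/(4*g^4 + 12*g^3 + 13*g^2 + 6*g + 1)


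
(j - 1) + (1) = j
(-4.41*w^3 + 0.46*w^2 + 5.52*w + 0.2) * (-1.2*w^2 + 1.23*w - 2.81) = 5.292*w^5 - 5.9763*w^4 + 6.3339*w^3 + 5.257*w^2 - 15.2652*w - 0.562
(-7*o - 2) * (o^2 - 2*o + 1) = -7*o^3 + 12*o^2 - 3*o - 2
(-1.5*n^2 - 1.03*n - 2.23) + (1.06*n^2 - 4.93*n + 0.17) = -0.44*n^2 - 5.96*n - 2.06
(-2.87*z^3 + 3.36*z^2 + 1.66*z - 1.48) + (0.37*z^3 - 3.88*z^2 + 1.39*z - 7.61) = -2.5*z^3 - 0.52*z^2 + 3.05*z - 9.09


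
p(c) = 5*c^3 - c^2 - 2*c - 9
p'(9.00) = 1195.00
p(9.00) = 3537.00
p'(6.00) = 526.00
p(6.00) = 1023.00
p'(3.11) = 136.86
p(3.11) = 125.51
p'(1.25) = 18.94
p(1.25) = -3.30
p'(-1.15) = 20.14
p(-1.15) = -15.63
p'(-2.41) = 89.94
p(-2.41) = -79.98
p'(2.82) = 111.65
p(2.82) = 89.54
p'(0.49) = 0.62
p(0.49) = -9.63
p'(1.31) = 21.12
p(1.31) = -2.10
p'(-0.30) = -0.05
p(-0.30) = -8.62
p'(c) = 15*c^2 - 2*c - 2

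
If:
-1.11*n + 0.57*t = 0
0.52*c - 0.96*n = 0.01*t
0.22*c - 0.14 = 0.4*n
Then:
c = 18.32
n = 9.73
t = 18.94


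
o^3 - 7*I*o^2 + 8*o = o*(o - 8*I)*(o + I)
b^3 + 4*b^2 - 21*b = b*(b - 3)*(b + 7)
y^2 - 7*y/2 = y*(y - 7/2)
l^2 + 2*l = l*(l + 2)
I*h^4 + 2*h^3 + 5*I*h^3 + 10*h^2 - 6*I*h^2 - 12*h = h*(h + 6)*(h - 2*I)*(I*h - I)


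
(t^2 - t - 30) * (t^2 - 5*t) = t^4 - 6*t^3 - 25*t^2 + 150*t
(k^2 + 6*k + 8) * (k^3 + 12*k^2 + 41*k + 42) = k^5 + 18*k^4 + 121*k^3 + 384*k^2 + 580*k + 336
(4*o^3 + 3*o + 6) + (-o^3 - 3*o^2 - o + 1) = 3*o^3 - 3*o^2 + 2*o + 7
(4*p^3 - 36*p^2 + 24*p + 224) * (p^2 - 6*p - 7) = 4*p^5 - 60*p^4 + 212*p^3 + 332*p^2 - 1512*p - 1568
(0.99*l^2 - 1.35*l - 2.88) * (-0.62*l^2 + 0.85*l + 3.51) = -0.6138*l^4 + 1.6785*l^3 + 4.113*l^2 - 7.1865*l - 10.1088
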